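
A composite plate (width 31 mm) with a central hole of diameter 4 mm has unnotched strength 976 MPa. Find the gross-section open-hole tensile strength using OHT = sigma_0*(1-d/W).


OHT = sigma_0*(1-d/W) = 976*(1-4/31) = 850.1 MPa

850.1 MPa


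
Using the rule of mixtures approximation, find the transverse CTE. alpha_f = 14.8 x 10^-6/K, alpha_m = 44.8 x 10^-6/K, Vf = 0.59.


alpha_2 = alpha_f*Vf + alpha_m*(1-Vf) = 14.8*0.59 + 44.8*0.41 = 27.1 x 10^-6/K

27.1 x 10^-6/K


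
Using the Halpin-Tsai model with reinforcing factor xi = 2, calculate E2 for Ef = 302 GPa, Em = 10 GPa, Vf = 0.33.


eta = (Ef/Em - 1)/(Ef/Em + xi) = (30.2 - 1)/(30.2 + 2) = 0.9068
E2 = Em*(1+xi*eta*Vf)/(1-eta*Vf) = 22.81 GPa

22.81 GPa


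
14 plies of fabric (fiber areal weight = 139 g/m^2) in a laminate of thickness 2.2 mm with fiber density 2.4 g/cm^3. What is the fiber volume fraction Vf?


Vf = n * FAW / (rho_f * h * 1000) = 14 * 139 / (2.4 * 2.2 * 1000) = 0.3686

0.3686


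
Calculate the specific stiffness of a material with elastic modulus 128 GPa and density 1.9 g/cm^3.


Specific stiffness = E/rho = 128/1.9 = 67.4 GPa/(g/cm^3)

67.4 GPa/(g/cm^3)


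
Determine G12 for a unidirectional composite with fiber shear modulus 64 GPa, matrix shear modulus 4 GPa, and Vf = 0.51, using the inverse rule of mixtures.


1/G12 = Vf/Gf + (1-Vf)/Gm = 0.51/64 + 0.49/4
G12 = 7.66 GPa

7.66 GPa


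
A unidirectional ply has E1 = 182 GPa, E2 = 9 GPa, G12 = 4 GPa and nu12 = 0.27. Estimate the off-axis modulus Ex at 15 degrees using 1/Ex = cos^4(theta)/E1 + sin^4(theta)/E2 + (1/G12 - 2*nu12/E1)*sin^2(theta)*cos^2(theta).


cos^4(15) = 0.870513, sin^4(15) = 0.004487, sin^2(15)*cos^2(15) = 0.0625
1/G12 - 2*nu12/E1 = 1/4 - 2*0.27/182 = 0.247033 GPa^-1
1/Ex = 0.870513/182 + 0.004487/9 + 0.247033*0.0625 = 0.0207212 GPa^-1
Ex = 48.26 GPa

48.26 GPa


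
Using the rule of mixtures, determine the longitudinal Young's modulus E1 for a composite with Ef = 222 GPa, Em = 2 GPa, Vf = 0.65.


E1 = Ef*Vf + Em*(1-Vf) = 222*0.65 + 2*0.35 = 145.0 GPa

145.0 GPa


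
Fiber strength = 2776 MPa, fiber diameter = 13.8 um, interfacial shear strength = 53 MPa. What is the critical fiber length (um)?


Lc = sigma_f * d / (2 * tau_i) = 2776 * 13.8 / (2 * 53) = 361.4 um

361.4 um


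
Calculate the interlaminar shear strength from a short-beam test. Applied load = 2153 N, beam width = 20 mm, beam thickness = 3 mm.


ILSS = 3F/(4bh) = 3*2153/(4*20*3) = 26.91 MPa

26.91 MPa


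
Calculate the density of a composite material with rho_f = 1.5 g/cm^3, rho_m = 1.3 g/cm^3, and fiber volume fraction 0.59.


rho_c = rho_f*Vf + rho_m*(1-Vf) = 1.5*0.59 + 1.3*0.41 = 1.418 g/cm^3

1.418 g/cm^3


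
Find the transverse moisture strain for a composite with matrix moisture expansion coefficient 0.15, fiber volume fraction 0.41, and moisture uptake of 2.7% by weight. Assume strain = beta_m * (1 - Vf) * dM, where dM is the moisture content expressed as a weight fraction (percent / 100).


dM = 2.7/100 = 0.027
strain = beta_m * (1-Vf) * dM = 0.15 * 0.59 * 0.027 = 0.0023895

0.0023895


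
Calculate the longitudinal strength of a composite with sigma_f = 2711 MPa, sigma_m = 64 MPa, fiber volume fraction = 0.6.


sigma_1 = sigma_f*Vf + sigma_m*(1-Vf) = 2711*0.6 + 64*0.4 = 1652.2 MPa

1652.2 MPa


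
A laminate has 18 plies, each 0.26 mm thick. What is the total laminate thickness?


h = n * t_ply = 18 * 0.26 = 4.68 mm

4.68 mm


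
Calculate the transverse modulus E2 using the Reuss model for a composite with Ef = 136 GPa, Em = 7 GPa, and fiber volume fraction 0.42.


1/E2 = Vf/Ef + (1-Vf)/Em = 0.42/136 + 0.58/7
E2 = 11.64 GPa

11.64 GPa


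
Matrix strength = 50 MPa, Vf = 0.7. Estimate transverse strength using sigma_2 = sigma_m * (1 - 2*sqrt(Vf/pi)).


factor = 1 - 2*sqrt(0.7/pi) = 0.0559
sigma_2 = 50 * 0.0559 = 2.8 MPa

2.8 MPa


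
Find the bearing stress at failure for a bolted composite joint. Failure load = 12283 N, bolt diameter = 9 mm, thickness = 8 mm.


sigma_br = F/(d*h) = 12283/(9*8) = 170.6 MPa

170.6 MPa


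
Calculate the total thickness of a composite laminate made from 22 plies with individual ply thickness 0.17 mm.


h = n * t_ply = 22 * 0.17 = 3.74 mm

3.74 mm


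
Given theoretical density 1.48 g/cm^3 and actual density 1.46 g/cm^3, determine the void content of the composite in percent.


Void% = (rho_theo - rho_actual)/rho_theo * 100 = (1.48 - 1.46)/1.48 * 100 = 1.35%

1.35%


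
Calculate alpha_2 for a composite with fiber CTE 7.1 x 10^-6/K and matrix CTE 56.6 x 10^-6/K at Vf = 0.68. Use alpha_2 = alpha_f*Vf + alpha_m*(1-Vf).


alpha_2 = alpha_f*Vf + alpha_m*(1-Vf) = 7.1*0.68 + 56.6*0.32 = 22.9 x 10^-6/K

22.9 x 10^-6/K


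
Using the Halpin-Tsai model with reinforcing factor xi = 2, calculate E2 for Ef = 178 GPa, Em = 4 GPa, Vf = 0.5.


eta = (Ef/Em - 1)/(Ef/Em + xi) = (44.5 - 1)/(44.5 + 2) = 0.9355
E2 = Em*(1+xi*eta*Vf)/(1-eta*Vf) = 14.55 GPa

14.55 GPa


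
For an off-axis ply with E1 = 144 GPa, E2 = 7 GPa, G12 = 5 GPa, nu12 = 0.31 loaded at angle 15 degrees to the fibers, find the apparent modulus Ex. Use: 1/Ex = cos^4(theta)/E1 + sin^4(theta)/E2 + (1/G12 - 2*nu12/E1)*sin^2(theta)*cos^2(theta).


cos^4(15) = 0.870513, sin^4(15) = 0.004487, sin^2(15)*cos^2(15) = 0.0625
1/G12 - 2*nu12/E1 = 1/5 - 2*0.31/144 = 0.195694 GPa^-1
1/Ex = 0.870513/144 + 0.004487/7 + 0.195694*0.0625 = 0.0189172 GPa^-1
Ex = 52.86 GPa

52.86 GPa


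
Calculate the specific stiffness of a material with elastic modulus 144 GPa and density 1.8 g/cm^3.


Specific stiffness = E/rho = 144/1.8 = 80.0 GPa/(g/cm^3)

80.0 GPa/(g/cm^3)


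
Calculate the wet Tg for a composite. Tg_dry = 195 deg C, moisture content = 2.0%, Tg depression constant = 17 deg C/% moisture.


Tg_wet = Tg_dry - k*moisture = 195 - 17*2.0 = 161.0 deg C

161.0 deg C


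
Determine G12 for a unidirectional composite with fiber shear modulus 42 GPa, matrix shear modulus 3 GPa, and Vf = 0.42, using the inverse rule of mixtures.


1/G12 = Vf/Gf + (1-Vf)/Gm = 0.42/42 + 0.58/3
G12 = 4.92 GPa

4.92 GPa


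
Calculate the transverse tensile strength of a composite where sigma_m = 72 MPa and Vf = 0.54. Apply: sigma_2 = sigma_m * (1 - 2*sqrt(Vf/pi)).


factor = 1 - 2*sqrt(0.54/pi) = 0.1708
sigma_2 = 72 * 0.1708 = 12.3 MPa

12.3 MPa


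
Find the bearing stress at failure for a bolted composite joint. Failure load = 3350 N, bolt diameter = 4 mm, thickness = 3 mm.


sigma_br = F/(d*h) = 3350/(4*3) = 279.2 MPa

279.2 MPa


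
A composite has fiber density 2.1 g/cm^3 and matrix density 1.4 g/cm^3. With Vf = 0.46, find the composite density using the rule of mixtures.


rho_c = rho_f*Vf + rho_m*(1-Vf) = 2.1*0.46 + 1.4*0.54 = 1.722 g/cm^3

1.722 g/cm^3


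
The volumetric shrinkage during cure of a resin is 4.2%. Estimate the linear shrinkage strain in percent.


Linear shrinkage ≈ vol_shrink/3 = 4.2/3 = 1.4%

1.4%


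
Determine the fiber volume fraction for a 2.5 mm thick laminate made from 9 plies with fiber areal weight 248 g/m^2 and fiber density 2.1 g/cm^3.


Vf = n * FAW / (rho_f * h * 1000) = 9 * 248 / (2.1 * 2.5 * 1000) = 0.4251

0.4251


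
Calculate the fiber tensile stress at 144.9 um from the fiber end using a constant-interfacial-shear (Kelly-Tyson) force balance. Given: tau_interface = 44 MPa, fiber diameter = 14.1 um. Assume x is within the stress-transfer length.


Force balance: sigma_f * (pi*d^2/4) = tau * (pi*d) * x  ->  sigma_f = 4 * tau * x / d
sigma_f = 4 * 44 * 144.9 / 14.1 = 1808.7 MPa

1808.7 MPa


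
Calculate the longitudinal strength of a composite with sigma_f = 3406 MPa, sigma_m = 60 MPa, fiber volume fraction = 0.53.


sigma_1 = sigma_f*Vf + sigma_m*(1-Vf) = 3406*0.53 + 60*0.47 = 1833.4 MPa

1833.4 MPa


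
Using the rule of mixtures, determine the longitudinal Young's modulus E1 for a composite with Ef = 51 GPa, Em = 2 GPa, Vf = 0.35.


E1 = Ef*Vf + Em*(1-Vf) = 51*0.35 + 2*0.65 = 19.15 GPa

19.15 GPa


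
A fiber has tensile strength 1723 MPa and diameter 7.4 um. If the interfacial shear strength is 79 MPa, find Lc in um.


Lc = sigma_f * d / (2 * tau_i) = 1723 * 7.4 / (2 * 79) = 80.7 um

80.7 um


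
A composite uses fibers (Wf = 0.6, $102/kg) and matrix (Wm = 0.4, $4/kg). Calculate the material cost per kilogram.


Cost = cost_f*Wf + cost_m*Wm = 102*0.6 + 4*0.4 = $62.8/kg

$62.8/kg


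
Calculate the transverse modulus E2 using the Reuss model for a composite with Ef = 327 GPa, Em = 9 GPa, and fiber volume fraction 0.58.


1/E2 = Vf/Ef + (1-Vf)/Em = 0.58/327 + 0.42/9
E2 = 20.64 GPa

20.64 GPa


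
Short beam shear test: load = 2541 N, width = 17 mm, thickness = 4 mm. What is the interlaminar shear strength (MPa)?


ILSS = 3F/(4bh) = 3*2541/(4*17*4) = 28.03 MPa

28.03 MPa


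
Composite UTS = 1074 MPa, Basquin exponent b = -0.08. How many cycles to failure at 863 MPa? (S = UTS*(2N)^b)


N = 0.5 * (S/UTS)^(1/b) = 0.5 * (863/1074)^(1/-0.08) = 7.6982 cycles

7.6982 cycles


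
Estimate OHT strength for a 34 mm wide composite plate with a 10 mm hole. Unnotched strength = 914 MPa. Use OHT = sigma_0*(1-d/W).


OHT = sigma_0*(1-d/W) = 914*(1-10/34) = 645.2 MPa

645.2 MPa


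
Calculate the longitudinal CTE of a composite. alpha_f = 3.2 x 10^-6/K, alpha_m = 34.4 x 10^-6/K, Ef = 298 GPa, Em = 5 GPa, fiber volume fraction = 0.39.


E1 = Ef*Vf + Em*(1-Vf) = 119.27
alpha_1 = (alpha_f*Ef*Vf + alpha_m*Em*(1-Vf))/E1 = 4.0 x 10^-6/K

4.0 x 10^-6/K


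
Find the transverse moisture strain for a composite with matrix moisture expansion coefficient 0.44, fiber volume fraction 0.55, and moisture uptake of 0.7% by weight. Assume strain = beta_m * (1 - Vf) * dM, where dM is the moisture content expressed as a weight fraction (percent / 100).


dM = 0.7/100 = 0.007
strain = beta_m * (1-Vf) * dM = 0.44 * 0.45 * 0.007 = 0.001386

0.001386


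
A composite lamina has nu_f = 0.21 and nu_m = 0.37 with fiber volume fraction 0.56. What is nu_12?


nu_12 = nu_f*Vf + nu_m*(1-Vf) = 0.21*0.56 + 0.37*0.44 = 0.2804

0.2804


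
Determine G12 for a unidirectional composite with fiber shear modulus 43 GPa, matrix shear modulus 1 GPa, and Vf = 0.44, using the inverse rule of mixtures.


1/G12 = Vf/Gf + (1-Vf)/Gm = 0.44/43 + 0.56/1
G12 = 1.75 GPa

1.75 GPa


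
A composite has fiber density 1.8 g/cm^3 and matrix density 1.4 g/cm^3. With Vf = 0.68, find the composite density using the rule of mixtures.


rho_c = rho_f*Vf + rho_m*(1-Vf) = 1.8*0.68 + 1.4*0.32 = 1.672 g/cm^3

1.672 g/cm^3


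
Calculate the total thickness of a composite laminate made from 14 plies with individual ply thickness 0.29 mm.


h = n * t_ply = 14 * 0.29 = 4.06 mm

4.06 mm


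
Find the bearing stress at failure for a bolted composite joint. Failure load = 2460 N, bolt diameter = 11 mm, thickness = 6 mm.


sigma_br = F/(d*h) = 2460/(11*6) = 37.3 MPa

37.3 MPa


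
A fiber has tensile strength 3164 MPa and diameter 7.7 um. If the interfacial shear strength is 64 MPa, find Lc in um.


Lc = sigma_f * d / (2 * tau_i) = 3164 * 7.7 / (2 * 64) = 190.3 um

190.3 um


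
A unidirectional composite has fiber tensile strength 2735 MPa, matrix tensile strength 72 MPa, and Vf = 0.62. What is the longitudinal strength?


sigma_1 = sigma_f*Vf + sigma_m*(1-Vf) = 2735*0.62 + 72*0.38 = 1723.1 MPa

1723.1 MPa


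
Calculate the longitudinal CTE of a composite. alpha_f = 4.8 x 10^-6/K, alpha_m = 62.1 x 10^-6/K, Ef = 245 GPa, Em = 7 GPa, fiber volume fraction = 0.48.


E1 = Ef*Vf + Em*(1-Vf) = 121.24
alpha_1 = (alpha_f*Ef*Vf + alpha_m*Em*(1-Vf))/E1 = 6.52 x 10^-6/K

6.52 x 10^-6/K


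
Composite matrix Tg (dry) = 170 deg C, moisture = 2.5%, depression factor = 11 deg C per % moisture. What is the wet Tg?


Tg_wet = Tg_dry - k*moisture = 170 - 11*2.5 = 142.5 deg C

142.5 deg C


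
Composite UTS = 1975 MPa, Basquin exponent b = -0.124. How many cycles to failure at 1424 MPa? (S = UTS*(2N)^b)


N = 0.5 * (S/UTS)^(1/b) = 0.5 * (1424/1975)^(1/-0.124) = 6.9918 cycles

6.9918 cycles


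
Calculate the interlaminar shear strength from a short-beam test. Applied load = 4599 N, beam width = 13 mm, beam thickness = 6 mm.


ILSS = 3F/(4bh) = 3*4599/(4*13*6) = 44.22 MPa

44.22 MPa


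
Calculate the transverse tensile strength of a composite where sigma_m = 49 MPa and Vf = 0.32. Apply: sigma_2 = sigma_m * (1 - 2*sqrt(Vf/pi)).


factor = 1 - 2*sqrt(0.32/pi) = 0.3617
sigma_2 = 49 * 0.3617 = 17.72 MPa

17.72 MPa


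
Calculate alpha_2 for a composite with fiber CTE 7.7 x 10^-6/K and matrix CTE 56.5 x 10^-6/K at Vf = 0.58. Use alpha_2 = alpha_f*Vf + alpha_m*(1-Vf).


alpha_2 = alpha_f*Vf + alpha_m*(1-Vf) = 7.7*0.58 + 56.5*0.42 = 28.2 x 10^-6/K

28.2 x 10^-6/K


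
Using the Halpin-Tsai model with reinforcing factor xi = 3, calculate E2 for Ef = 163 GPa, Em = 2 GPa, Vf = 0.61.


eta = (Ef/Em - 1)/(Ef/Em + xi) = (81.5 - 1)/(81.5 + 3) = 0.9527
E2 = Em*(1+xi*eta*Vf)/(1-eta*Vf) = 13.1 GPa

13.1 GPa


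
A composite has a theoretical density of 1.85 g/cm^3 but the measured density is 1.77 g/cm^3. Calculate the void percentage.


Void% = (rho_theo - rho_actual)/rho_theo * 100 = (1.85 - 1.77)/1.85 * 100 = 4.32%

4.32%


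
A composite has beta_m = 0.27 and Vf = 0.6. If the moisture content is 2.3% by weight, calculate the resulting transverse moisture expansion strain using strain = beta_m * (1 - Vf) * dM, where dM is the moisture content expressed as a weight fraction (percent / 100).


dM = 2.3/100 = 0.023
strain = beta_m * (1-Vf) * dM = 0.27 * 0.4 * 0.023 = 0.002484

0.002484


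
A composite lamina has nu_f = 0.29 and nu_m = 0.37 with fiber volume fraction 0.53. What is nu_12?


nu_12 = nu_f*Vf + nu_m*(1-Vf) = 0.29*0.53 + 0.37*0.47 = 0.3276

0.3276


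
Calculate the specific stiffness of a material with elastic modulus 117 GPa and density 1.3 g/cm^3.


Specific stiffness = E/rho = 117/1.3 = 90.0 GPa/(g/cm^3)

90.0 GPa/(g/cm^3)


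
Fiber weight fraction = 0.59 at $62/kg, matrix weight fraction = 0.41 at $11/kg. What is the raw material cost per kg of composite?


Cost = cost_f*Wf + cost_m*Wm = 62*0.59 + 11*0.41 = $41.09/kg

$41.09/kg


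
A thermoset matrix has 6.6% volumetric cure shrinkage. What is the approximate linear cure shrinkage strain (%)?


Linear shrinkage ≈ vol_shrink/3 = 6.6/3 = 2.2%

2.2%


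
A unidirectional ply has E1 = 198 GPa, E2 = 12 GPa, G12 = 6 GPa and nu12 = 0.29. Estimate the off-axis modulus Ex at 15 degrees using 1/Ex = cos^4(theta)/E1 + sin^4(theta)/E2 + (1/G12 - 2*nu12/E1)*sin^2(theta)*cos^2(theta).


cos^4(15) = 0.870513, sin^4(15) = 0.004487, sin^2(15)*cos^2(15) = 0.0625
1/G12 - 2*nu12/E1 = 1/6 - 2*0.29/198 = 0.163737 GPa^-1
1/Ex = 0.870513/198 + 0.004487/12 + 0.163737*0.0625 = 0.0150041 GPa^-1
Ex = 66.65 GPa

66.65 GPa


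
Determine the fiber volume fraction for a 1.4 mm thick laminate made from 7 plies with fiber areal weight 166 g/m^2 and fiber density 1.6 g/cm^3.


Vf = n * FAW / (rho_f * h * 1000) = 7 * 166 / (1.6 * 1.4 * 1000) = 0.5188

0.5188


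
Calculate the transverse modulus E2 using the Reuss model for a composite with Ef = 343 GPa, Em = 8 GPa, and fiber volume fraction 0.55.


1/E2 = Vf/Ef + (1-Vf)/Em = 0.55/343 + 0.45/8
E2 = 17.29 GPa

17.29 GPa


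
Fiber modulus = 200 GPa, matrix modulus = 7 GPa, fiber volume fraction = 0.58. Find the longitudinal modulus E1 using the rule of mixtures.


E1 = Ef*Vf + Em*(1-Vf) = 200*0.58 + 7*0.42 = 118.94 GPa

118.94 GPa


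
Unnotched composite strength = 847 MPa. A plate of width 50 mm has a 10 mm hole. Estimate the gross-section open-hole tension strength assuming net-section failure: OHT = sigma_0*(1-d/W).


OHT = sigma_0*(1-d/W) = 847*(1-10/50) = 677.6 MPa

677.6 MPa


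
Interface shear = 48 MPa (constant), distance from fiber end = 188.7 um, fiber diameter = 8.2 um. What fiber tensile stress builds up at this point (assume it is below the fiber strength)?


Force balance: sigma_f * (pi*d^2/4) = tau * (pi*d) * x  ->  sigma_f = 4 * tau * x / d
sigma_f = 4 * 48 * 188.7 / 8.2 = 4418.3 MPa

4418.3 MPa


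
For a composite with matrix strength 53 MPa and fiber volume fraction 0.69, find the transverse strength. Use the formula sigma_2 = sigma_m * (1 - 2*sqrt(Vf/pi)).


factor = 1 - 2*sqrt(0.69/pi) = 0.0627
sigma_2 = 53 * 0.0627 = 3.32 MPa

3.32 MPa


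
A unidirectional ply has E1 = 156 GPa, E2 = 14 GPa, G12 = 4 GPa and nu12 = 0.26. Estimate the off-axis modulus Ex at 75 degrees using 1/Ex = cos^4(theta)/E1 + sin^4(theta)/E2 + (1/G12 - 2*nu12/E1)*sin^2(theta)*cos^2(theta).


cos^4(75) = 0.004487, sin^4(75) = 0.870513, sin^2(75)*cos^2(75) = 0.0625
1/G12 - 2*nu12/E1 = 1/4 - 2*0.26/156 = 0.246667 GPa^-1
1/Ex = 0.004487/156 + 0.870513/14 + 0.246667*0.0625 = 0.0776249 GPa^-1
Ex = 12.88 GPa

12.88 GPa


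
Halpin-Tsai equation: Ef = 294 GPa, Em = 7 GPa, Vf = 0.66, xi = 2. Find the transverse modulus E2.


eta = (Ef/Em - 1)/(Ef/Em + xi) = (42.0 - 1)/(42.0 + 2) = 0.9318
E2 = Em*(1+xi*eta*Vf)/(1-eta*Vf) = 40.55 GPa

40.55 GPa


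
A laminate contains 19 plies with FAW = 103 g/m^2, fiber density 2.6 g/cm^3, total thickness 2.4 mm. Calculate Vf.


Vf = n * FAW / (rho_f * h * 1000) = 19 * 103 / (2.6 * 2.4 * 1000) = 0.3136

0.3136


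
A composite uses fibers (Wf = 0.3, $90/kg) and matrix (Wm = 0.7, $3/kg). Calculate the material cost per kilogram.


Cost = cost_f*Wf + cost_m*Wm = 90*0.3 + 3*0.7 = $29.1/kg

$29.1/kg


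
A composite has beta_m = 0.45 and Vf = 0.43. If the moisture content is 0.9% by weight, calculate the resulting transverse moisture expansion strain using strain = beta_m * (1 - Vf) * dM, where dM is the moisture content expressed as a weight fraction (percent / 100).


dM = 0.9/100 = 0.009
strain = beta_m * (1-Vf) * dM = 0.45 * 0.57 * 0.009 = 0.0023085

0.0023085


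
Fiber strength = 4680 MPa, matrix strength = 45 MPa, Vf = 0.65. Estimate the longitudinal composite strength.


sigma_1 = sigma_f*Vf + sigma_m*(1-Vf) = 4680*0.65 + 45*0.35 = 3057.8 MPa

3057.8 MPa


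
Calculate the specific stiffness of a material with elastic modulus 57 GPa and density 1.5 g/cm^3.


Specific stiffness = E/rho = 57/1.5 = 38.0 GPa/(g/cm^3)

38.0 GPa/(g/cm^3)


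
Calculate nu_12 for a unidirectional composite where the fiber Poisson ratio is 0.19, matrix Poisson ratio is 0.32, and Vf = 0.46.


nu_12 = nu_f*Vf + nu_m*(1-Vf) = 0.19*0.46 + 0.32*0.54 = 0.2602

0.2602


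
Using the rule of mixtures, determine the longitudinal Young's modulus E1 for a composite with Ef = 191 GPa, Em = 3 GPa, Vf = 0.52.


E1 = Ef*Vf + Em*(1-Vf) = 191*0.52 + 3*0.48 = 100.76 GPa

100.76 GPa


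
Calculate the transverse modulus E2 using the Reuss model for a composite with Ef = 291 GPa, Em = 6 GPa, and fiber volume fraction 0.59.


1/E2 = Vf/Ef + (1-Vf)/Em = 0.59/291 + 0.41/6
E2 = 14.21 GPa

14.21 GPa


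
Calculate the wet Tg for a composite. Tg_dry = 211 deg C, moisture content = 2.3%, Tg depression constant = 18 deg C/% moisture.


Tg_wet = Tg_dry - k*moisture = 211 - 18*2.3 = 169.6 deg C

169.6 deg C


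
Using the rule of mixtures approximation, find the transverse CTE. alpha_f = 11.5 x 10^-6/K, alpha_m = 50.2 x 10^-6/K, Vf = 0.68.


alpha_2 = alpha_f*Vf + alpha_m*(1-Vf) = 11.5*0.68 + 50.2*0.32 = 23.9 x 10^-6/K

23.9 x 10^-6/K


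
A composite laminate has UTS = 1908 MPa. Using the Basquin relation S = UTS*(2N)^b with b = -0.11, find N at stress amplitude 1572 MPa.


N = 0.5 * (S/UTS)^(1/b) = 0.5 * (1572/1908)^(1/-0.11) = 2.9090 cycles

2.9090 cycles


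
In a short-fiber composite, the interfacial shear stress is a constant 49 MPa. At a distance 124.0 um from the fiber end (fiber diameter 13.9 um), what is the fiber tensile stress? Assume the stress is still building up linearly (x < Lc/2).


Force balance: sigma_f * (pi*d^2/4) = tau * (pi*d) * x  ->  sigma_f = 4 * tau * x / d
sigma_f = 4 * 49 * 124.0 / 13.9 = 1748.5 MPa

1748.5 MPa


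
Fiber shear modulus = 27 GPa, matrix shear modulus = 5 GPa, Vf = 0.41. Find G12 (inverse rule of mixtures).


1/G12 = Vf/Gf + (1-Vf)/Gm = 0.41/27 + 0.59/5
G12 = 7.51 GPa

7.51 GPa


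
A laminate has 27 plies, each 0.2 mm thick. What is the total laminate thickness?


h = n * t_ply = 27 * 0.2 = 5.4 mm

5.4 mm


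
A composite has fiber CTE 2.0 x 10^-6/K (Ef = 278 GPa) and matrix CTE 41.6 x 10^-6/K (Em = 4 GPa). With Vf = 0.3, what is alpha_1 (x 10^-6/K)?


E1 = Ef*Vf + Em*(1-Vf) = 86.2
alpha_1 = (alpha_f*Ef*Vf + alpha_m*Em*(1-Vf))/E1 = 3.29 x 10^-6/K

3.29 x 10^-6/K


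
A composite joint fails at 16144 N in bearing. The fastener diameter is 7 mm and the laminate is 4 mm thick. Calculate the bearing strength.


sigma_br = F/(d*h) = 16144/(7*4) = 576.6 MPa

576.6 MPa


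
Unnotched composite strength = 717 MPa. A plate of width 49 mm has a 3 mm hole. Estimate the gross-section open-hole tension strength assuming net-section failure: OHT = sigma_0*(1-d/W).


OHT = sigma_0*(1-d/W) = 717*(1-3/49) = 673.1 MPa

673.1 MPa


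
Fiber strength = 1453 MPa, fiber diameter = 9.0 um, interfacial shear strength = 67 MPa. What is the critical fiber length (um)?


Lc = sigma_f * d / (2 * tau_i) = 1453 * 9.0 / (2 * 67) = 97.6 um

97.6 um


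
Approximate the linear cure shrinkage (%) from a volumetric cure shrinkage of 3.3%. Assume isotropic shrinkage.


Linear shrinkage ≈ vol_shrink/3 = 3.3/3 = 1.1%

1.1%


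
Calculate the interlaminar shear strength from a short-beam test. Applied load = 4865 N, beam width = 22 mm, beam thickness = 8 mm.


ILSS = 3F/(4bh) = 3*4865/(4*22*8) = 20.73 MPa

20.73 MPa


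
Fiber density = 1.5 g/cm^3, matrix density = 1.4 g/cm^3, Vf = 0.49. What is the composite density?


rho_c = rho_f*Vf + rho_m*(1-Vf) = 1.5*0.49 + 1.4*0.51 = 1.449 g/cm^3

1.449 g/cm^3


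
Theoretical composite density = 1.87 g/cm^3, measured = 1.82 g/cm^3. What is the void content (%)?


Void% = (rho_theo - rho_actual)/rho_theo * 100 = (1.87 - 1.82)/1.87 * 100 = 2.67%

2.67%


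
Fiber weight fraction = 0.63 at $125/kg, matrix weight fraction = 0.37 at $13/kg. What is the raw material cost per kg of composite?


Cost = cost_f*Wf + cost_m*Wm = 125*0.63 + 13*0.37 = $83.56/kg

$83.56/kg


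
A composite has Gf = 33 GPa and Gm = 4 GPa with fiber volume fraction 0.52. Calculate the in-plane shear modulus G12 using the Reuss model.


1/G12 = Vf/Gf + (1-Vf)/Gm = 0.52/33 + 0.48/4
G12 = 7.37 GPa

7.37 GPa


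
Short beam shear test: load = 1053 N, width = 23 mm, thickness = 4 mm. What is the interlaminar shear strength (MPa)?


ILSS = 3F/(4bh) = 3*1053/(4*23*4) = 8.58 MPa

8.58 MPa


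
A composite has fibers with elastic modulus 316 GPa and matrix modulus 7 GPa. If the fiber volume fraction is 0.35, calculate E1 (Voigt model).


E1 = Ef*Vf + Em*(1-Vf) = 316*0.35 + 7*0.65 = 115.15 GPa

115.15 GPa


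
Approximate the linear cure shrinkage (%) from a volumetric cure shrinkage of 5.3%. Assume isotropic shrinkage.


Linear shrinkage ≈ vol_shrink/3 = 5.3/3 = 1.767%

1.767%


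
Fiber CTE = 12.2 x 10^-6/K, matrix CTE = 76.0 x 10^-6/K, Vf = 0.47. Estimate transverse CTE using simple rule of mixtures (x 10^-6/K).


alpha_2 = alpha_f*Vf + alpha_m*(1-Vf) = 12.2*0.47 + 76.0*0.53 = 46.0 x 10^-6/K

46.0 x 10^-6/K


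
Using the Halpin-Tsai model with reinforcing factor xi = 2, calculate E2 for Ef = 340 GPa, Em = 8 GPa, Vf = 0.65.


eta = (Ef/Em - 1)/(Ef/Em + xi) = (42.5 - 1)/(42.5 + 2) = 0.9326
E2 = Em*(1+xi*eta*Vf)/(1-eta*Vf) = 44.94 GPa

44.94 GPa


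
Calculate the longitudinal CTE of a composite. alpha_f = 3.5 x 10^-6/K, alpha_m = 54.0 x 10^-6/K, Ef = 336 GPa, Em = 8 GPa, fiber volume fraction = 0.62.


E1 = Ef*Vf + Em*(1-Vf) = 211.36
alpha_1 = (alpha_f*Ef*Vf + alpha_m*Em*(1-Vf))/E1 = 4.23 x 10^-6/K

4.23 x 10^-6/K


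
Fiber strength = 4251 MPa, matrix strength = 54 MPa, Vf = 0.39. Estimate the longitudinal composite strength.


sigma_1 = sigma_f*Vf + sigma_m*(1-Vf) = 4251*0.39 + 54*0.61 = 1690.8 MPa

1690.8 MPa


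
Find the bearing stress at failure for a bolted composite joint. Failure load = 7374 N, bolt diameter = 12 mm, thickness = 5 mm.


sigma_br = F/(d*h) = 7374/(12*5) = 122.9 MPa

122.9 MPa


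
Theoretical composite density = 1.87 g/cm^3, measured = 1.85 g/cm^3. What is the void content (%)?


Void% = (rho_theo - rho_actual)/rho_theo * 100 = (1.87 - 1.85)/1.87 * 100 = 1.07%

1.07%


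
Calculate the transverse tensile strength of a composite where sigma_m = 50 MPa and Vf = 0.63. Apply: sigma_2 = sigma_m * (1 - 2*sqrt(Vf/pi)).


factor = 1 - 2*sqrt(0.63/pi) = 0.1044
sigma_2 = 50 * 0.1044 = 5.22 MPa

5.22 MPa


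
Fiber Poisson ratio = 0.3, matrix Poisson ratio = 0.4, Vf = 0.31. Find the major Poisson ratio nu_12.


nu_12 = nu_f*Vf + nu_m*(1-Vf) = 0.3*0.31 + 0.4*0.69 = 0.369

0.369


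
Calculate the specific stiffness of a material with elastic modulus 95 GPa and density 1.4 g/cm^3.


Specific stiffness = E/rho = 95/1.4 = 67.9 GPa/(g/cm^3)

67.9 GPa/(g/cm^3)


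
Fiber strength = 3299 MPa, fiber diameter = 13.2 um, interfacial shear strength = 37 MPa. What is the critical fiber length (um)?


Lc = sigma_f * d / (2 * tau_i) = 3299 * 13.2 / (2 * 37) = 588.5 um

588.5 um


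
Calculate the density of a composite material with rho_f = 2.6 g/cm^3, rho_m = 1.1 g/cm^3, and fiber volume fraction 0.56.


rho_c = rho_f*Vf + rho_m*(1-Vf) = 2.6*0.56 + 1.1*0.44 = 1.94 g/cm^3

1.94 g/cm^3


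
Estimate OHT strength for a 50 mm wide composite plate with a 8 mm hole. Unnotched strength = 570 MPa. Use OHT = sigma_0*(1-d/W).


OHT = sigma_0*(1-d/W) = 570*(1-8/50) = 478.8 MPa

478.8 MPa


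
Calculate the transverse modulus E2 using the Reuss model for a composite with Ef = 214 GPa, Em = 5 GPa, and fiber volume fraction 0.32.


1/E2 = Vf/Ef + (1-Vf)/Em = 0.32/214 + 0.68/5
E2 = 7.27 GPa

7.27 GPa


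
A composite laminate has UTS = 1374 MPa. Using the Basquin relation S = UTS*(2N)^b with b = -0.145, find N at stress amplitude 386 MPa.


N = 0.5 * (S/UTS)^(1/b) = 0.5 * (386/1374)^(1/-0.145) = 3174.8607 cycles

3174.8607 cycles


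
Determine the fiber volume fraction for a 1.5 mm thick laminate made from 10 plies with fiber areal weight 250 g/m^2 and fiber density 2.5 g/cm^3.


Vf = n * FAW / (rho_f * h * 1000) = 10 * 250 / (2.5 * 1.5 * 1000) = 0.6667

0.6667


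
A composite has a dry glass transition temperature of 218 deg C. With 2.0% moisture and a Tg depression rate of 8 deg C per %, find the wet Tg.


Tg_wet = Tg_dry - k*moisture = 218 - 8*2.0 = 202.0 deg C

202.0 deg C


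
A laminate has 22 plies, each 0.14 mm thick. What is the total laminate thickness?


h = n * t_ply = 22 * 0.14 = 3.08 mm

3.08 mm


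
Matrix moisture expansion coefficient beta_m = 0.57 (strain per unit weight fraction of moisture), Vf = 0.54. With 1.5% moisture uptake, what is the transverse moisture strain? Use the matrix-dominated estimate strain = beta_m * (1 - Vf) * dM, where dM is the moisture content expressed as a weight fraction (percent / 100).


dM = 1.5/100 = 0.015
strain = beta_m * (1-Vf) * dM = 0.57 * 0.46 * 0.015 = 0.003933

0.003933


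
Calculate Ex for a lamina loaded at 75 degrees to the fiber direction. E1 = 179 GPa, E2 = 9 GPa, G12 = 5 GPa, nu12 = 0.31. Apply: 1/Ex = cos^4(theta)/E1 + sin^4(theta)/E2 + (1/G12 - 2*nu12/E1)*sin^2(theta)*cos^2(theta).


cos^4(75) = 0.004487, sin^4(75) = 0.870513, sin^2(75)*cos^2(75) = 0.0625
1/G12 - 2*nu12/E1 = 1/5 - 2*0.31/179 = 0.196536 GPa^-1
1/Ex = 0.004487/179 + 0.870513/9 + 0.196536*0.0625 = 0.1090322 GPa^-1
Ex = 9.17 GPa

9.17 GPa


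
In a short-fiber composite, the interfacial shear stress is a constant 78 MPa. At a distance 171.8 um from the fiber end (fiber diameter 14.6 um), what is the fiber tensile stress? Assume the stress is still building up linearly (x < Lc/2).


Force balance: sigma_f * (pi*d^2/4) = tau * (pi*d) * x  ->  sigma_f = 4 * tau * x / d
sigma_f = 4 * 78 * 171.8 / 14.6 = 3671.3 MPa

3671.3 MPa


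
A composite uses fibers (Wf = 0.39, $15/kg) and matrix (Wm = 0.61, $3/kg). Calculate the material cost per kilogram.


Cost = cost_f*Wf + cost_m*Wm = 15*0.39 + 3*0.61 = $7.68/kg

$7.68/kg


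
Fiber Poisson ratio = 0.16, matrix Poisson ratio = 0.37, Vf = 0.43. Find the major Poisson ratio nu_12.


nu_12 = nu_f*Vf + nu_m*(1-Vf) = 0.16*0.43 + 0.37*0.57 = 0.2797

0.2797


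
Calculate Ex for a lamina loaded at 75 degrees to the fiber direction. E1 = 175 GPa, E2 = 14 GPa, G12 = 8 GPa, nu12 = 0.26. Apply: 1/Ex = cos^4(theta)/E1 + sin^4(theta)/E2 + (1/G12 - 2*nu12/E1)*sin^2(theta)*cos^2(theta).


cos^4(75) = 0.004487, sin^4(75) = 0.870513, sin^2(75)*cos^2(75) = 0.0625
1/G12 - 2*nu12/E1 = 1/8 - 2*0.26/175 = 0.122029 GPa^-1
1/Ex = 0.004487/175 + 0.870513/14 + 0.122029*0.0625 = 0.0698319 GPa^-1
Ex = 14.32 GPa

14.32 GPa


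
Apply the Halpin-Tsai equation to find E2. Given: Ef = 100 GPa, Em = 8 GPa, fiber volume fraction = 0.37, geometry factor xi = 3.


eta = (Ef/Em - 1)/(Ef/Em + xi) = (12.5 - 1)/(12.5 + 3) = 0.7419
E2 = Em*(1+xi*eta*Vf)/(1-eta*Vf) = 20.11 GPa

20.11 GPa


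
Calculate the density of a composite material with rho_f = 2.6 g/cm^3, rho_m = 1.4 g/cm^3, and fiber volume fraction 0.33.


rho_c = rho_f*Vf + rho_m*(1-Vf) = 2.6*0.33 + 1.4*0.67 = 1.796 g/cm^3

1.796 g/cm^3


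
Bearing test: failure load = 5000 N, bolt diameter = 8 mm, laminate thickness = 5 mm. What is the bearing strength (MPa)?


sigma_br = F/(d*h) = 5000/(8*5) = 125.0 MPa

125.0 MPa


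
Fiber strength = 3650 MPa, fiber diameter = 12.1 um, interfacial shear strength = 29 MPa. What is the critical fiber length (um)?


Lc = sigma_f * d / (2 * tau_i) = 3650 * 12.1 / (2 * 29) = 761.5 um

761.5 um


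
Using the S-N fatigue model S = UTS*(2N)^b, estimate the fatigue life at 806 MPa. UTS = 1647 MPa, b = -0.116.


N = 0.5 * (S/UTS)^(1/b) = 0.5 * (806/1647)^(1/-0.116) = 236.8508 cycles

236.8508 cycles


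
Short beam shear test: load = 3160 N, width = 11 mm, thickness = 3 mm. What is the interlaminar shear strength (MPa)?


ILSS = 3F/(4bh) = 3*3160/(4*11*3) = 71.82 MPa

71.82 MPa


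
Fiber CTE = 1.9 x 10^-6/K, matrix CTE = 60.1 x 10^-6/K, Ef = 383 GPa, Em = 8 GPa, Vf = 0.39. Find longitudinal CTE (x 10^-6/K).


E1 = Ef*Vf + Em*(1-Vf) = 154.25
alpha_1 = (alpha_f*Ef*Vf + alpha_m*Em*(1-Vf))/E1 = 3.74 x 10^-6/K

3.74 x 10^-6/K


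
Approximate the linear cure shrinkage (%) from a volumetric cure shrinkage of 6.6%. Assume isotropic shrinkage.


Linear shrinkage ≈ vol_shrink/3 = 6.6/3 = 2.2%

2.2%


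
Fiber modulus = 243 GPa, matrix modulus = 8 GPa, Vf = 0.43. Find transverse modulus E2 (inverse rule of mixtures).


1/E2 = Vf/Ef + (1-Vf)/Em = 0.43/243 + 0.57/8
E2 = 13.69 GPa

13.69 GPa


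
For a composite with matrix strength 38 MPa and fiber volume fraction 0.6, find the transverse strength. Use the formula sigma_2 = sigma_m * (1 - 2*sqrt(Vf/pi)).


factor = 1 - 2*sqrt(0.6/pi) = 0.126
sigma_2 = 38 * 0.126 = 4.79 MPa

4.79 MPa


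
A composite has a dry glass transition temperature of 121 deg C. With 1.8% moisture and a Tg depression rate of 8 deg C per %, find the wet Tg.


Tg_wet = Tg_dry - k*moisture = 121 - 8*1.8 = 106.6 deg C

106.6 deg C


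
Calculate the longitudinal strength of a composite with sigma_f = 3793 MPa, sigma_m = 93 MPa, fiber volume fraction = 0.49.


sigma_1 = sigma_f*Vf + sigma_m*(1-Vf) = 3793*0.49 + 93*0.51 = 1906.0 MPa

1906.0 MPa


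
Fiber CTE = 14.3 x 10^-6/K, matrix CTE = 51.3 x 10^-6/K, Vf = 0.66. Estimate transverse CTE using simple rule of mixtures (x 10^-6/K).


alpha_2 = alpha_f*Vf + alpha_m*(1-Vf) = 14.3*0.66 + 51.3*0.34 = 26.9 x 10^-6/K

26.9 x 10^-6/K


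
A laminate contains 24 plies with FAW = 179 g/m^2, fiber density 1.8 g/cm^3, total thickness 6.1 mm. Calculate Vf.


Vf = n * FAW / (rho_f * h * 1000) = 24 * 179 / (1.8 * 6.1 * 1000) = 0.3913

0.3913


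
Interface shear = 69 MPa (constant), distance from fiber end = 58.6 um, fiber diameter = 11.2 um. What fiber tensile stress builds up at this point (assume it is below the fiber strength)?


Force balance: sigma_f * (pi*d^2/4) = tau * (pi*d) * x  ->  sigma_f = 4 * tau * x / d
sigma_f = 4 * 69 * 58.6 / 11.2 = 1444.1 MPa

1444.1 MPa


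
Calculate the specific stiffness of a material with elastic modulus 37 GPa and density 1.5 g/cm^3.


Specific stiffness = E/rho = 37/1.5 = 24.7 GPa/(g/cm^3)

24.7 GPa/(g/cm^3)


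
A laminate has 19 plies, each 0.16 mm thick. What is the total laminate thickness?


h = n * t_ply = 19 * 0.16 = 3.04 mm

3.04 mm


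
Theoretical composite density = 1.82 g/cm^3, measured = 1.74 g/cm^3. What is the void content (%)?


Void% = (rho_theo - rho_actual)/rho_theo * 100 = (1.82 - 1.74)/1.82 * 100 = 4.4%

4.4%


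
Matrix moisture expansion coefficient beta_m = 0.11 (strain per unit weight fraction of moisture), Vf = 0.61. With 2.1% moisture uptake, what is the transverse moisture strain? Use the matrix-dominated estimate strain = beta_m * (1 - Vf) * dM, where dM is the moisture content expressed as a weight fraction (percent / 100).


dM = 2.1/100 = 0.021
strain = beta_m * (1-Vf) * dM = 0.11 * 0.39 * 0.021 = 0.0009009

0.0009009


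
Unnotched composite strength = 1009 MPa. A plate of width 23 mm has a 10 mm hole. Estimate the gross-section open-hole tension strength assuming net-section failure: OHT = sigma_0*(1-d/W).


OHT = sigma_0*(1-d/W) = 1009*(1-10/23) = 570.3 MPa

570.3 MPa


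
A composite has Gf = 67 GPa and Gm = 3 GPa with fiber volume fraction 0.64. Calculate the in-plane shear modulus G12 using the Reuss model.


1/G12 = Vf/Gf + (1-Vf)/Gm = 0.64/67 + 0.36/3
G12 = 7.72 GPa

7.72 GPa


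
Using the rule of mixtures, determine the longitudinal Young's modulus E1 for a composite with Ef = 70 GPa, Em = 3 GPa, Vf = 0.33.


E1 = Ef*Vf + Em*(1-Vf) = 70*0.33 + 3*0.67 = 25.11 GPa

25.11 GPa


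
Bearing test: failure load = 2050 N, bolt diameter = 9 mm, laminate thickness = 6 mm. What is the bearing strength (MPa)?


sigma_br = F/(d*h) = 2050/(9*6) = 38.0 MPa

38.0 MPa


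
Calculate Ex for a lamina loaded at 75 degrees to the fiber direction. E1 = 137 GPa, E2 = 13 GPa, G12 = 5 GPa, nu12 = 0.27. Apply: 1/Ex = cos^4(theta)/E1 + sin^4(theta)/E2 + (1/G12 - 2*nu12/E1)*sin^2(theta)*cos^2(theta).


cos^4(75) = 0.004487, sin^4(75) = 0.870513, sin^2(75)*cos^2(75) = 0.0625
1/G12 - 2*nu12/E1 = 1/5 - 2*0.27/137 = 0.196058 GPa^-1
1/Ex = 0.004487/137 + 0.870513/13 + 0.196058*0.0625 = 0.0792489 GPa^-1
Ex = 12.62 GPa

12.62 GPa


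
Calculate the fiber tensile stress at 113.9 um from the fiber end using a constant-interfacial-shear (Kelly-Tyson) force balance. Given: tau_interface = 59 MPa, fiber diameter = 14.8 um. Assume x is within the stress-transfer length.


Force balance: sigma_f * (pi*d^2/4) = tau * (pi*d) * x  ->  sigma_f = 4 * tau * x / d
sigma_f = 4 * 59 * 113.9 / 14.8 = 1816.2 MPa

1816.2 MPa


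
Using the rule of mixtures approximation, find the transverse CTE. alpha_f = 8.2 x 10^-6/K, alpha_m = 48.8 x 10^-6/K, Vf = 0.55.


alpha_2 = alpha_f*Vf + alpha_m*(1-Vf) = 8.2*0.55 + 48.8*0.45 = 26.5 x 10^-6/K

26.5 x 10^-6/K


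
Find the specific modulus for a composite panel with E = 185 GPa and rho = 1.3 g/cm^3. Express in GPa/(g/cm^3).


Specific stiffness = E/rho = 185/1.3 = 142.3 GPa/(g/cm^3)

142.3 GPa/(g/cm^3)


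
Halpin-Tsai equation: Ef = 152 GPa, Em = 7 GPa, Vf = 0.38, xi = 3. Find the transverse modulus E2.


eta = (Ef/Em - 1)/(Ef/Em + xi) = (21.7143 - 1)/(21.7143 + 3) = 0.8382
E2 = Em*(1+xi*eta*Vf)/(1-eta*Vf) = 20.09 GPa

20.09 GPa


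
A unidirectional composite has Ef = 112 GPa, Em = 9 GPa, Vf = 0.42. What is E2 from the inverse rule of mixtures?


1/E2 = Vf/Ef + (1-Vf)/Em = 0.42/112 + 0.58/9
E2 = 14.66 GPa

14.66 GPa


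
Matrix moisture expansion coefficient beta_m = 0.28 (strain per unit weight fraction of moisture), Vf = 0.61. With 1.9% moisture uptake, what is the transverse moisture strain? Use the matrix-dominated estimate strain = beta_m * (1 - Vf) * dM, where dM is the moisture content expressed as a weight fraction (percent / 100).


dM = 1.9/100 = 0.019
strain = beta_m * (1-Vf) * dM = 0.28 * 0.39 * 0.019 = 0.0020748

0.0020748


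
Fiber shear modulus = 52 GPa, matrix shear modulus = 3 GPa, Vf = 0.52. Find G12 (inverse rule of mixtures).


1/G12 = Vf/Gf + (1-Vf)/Gm = 0.52/52 + 0.48/3
G12 = 5.88 GPa

5.88 GPa


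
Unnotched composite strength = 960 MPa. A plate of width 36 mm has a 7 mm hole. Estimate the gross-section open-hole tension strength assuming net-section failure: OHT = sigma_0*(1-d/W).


OHT = sigma_0*(1-d/W) = 960*(1-7/36) = 773.3 MPa

773.3 MPa


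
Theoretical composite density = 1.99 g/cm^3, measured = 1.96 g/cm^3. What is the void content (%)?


Void% = (rho_theo - rho_actual)/rho_theo * 100 = (1.99 - 1.96)/1.99 * 100 = 1.51%

1.51%


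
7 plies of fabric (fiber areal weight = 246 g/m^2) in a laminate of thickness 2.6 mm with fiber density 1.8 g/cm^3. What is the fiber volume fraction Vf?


Vf = n * FAW / (rho_f * h * 1000) = 7 * 246 / (1.8 * 2.6 * 1000) = 0.3679

0.3679


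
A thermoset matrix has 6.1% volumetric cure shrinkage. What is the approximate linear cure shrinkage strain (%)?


Linear shrinkage ≈ vol_shrink/3 = 6.1/3 = 2.033%

2.033%


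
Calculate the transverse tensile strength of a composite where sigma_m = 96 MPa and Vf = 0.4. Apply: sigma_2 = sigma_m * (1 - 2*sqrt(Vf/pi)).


factor = 1 - 2*sqrt(0.4/pi) = 0.2864
sigma_2 = 96 * 0.2864 = 27.49 MPa

27.49 MPa


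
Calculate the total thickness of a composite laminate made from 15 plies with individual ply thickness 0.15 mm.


h = n * t_ply = 15 * 0.15 = 2.25 mm

2.25 mm


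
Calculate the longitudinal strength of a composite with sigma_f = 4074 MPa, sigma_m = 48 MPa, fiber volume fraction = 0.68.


sigma_1 = sigma_f*Vf + sigma_m*(1-Vf) = 4074*0.68 + 48*0.32 = 2785.7 MPa

2785.7 MPa


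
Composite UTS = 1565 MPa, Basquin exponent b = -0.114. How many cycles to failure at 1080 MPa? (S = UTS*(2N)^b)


N = 0.5 * (S/UTS)^(1/b) = 0.5 * (1080/1565)^(1/-0.114) = 12.9433 cycles

12.9433 cycles


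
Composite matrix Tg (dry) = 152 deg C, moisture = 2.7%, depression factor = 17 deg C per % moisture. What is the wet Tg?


Tg_wet = Tg_dry - k*moisture = 152 - 17*2.7 = 106.1 deg C

106.1 deg C


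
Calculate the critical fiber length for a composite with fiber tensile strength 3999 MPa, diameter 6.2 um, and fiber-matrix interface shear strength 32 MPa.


Lc = sigma_f * d / (2 * tau_i) = 3999 * 6.2 / (2 * 32) = 387.4 um

387.4 um


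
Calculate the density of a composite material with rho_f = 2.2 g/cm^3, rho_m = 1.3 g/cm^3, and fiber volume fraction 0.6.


rho_c = rho_f*Vf + rho_m*(1-Vf) = 2.2*0.6 + 1.3*0.4 = 1.84 g/cm^3

1.84 g/cm^3


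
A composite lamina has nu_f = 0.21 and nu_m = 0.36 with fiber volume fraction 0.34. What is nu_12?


nu_12 = nu_f*Vf + nu_m*(1-Vf) = 0.21*0.34 + 0.36*0.66 = 0.309

0.309


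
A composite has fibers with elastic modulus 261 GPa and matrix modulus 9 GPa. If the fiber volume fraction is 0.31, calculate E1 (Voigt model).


E1 = Ef*Vf + Em*(1-Vf) = 261*0.31 + 9*0.69 = 87.12 GPa

87.12 GPa


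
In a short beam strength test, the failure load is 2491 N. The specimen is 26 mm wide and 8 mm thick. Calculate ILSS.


ILSS = 3F/(4bh) = 3*2491/(4*26*8) = 8.98 MPa

8.98 MPa


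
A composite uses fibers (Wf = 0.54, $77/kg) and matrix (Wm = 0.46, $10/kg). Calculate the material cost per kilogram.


Cost = cost_f*Wf + cost_m*Wm = 77*0.54 + 10*0.46 = $46.18/kg

$46.18/kg


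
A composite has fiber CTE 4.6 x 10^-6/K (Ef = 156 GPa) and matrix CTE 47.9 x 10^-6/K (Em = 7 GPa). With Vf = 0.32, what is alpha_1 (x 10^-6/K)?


E1 = Ef*Vf + Em*(1-Vf) = 54.68
alpha_1 = (alpha_f*Ef*Vf + alpha_m*Em*(1-Vf))/E1 = 8.37 x 10^-6/K

8.37 x 10^-6/K
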